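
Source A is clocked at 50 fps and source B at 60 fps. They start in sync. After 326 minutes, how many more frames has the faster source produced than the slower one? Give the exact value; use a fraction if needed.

326 min = 19560 s.
A emits 50 × 19560 = 978000 frames; B emits 60 × 19560 = 1173600.
Difference = 195600 frames; B is ahead of A.

195600 frames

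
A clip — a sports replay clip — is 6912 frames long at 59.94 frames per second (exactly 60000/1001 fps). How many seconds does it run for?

115.3152 seconds

Running time = 6912 / (60000/1001) = 115.3152 s.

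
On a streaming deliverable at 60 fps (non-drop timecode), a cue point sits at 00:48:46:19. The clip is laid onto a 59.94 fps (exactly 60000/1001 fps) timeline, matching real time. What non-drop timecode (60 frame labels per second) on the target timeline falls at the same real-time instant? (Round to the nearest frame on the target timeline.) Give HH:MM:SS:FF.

Source frame index: (0×3600 + 48×60 + 46) × 60 + 19 = 175579.
Real time: 175579 / (60) = 175579/60 s.
Target frame: (175579/60) × (60000/1001) = 175579000/1001 ≈ 175403.596 → 175404.
At 60 labels/s: frame 175404 → 00:48:43:24.

00:48:43:24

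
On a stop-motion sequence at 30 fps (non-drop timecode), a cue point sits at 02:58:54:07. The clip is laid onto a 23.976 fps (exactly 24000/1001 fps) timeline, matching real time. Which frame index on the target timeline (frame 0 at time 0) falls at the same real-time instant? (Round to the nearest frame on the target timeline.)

frame 257364

Source frame index: (2×3600 + 58×60 + 54) × 30 + 7 = 322027.
Real time: 322027 / (30) = 322027/30 s.
Target frame: (322027/30) × (24000/1001) = 257621600/1001 ≈ 257364.236 → 257364.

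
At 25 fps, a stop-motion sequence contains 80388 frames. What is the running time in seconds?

3215.52 seconds

Running time = 80388 / (25) = 3215.52 s.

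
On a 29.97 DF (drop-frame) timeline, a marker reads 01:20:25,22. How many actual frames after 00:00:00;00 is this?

144628

As if non-drop at 30 labels/s: (1 × 3600 + 20 × 60 + 25) × 30 + 22 = 144772.
Minute boundaries passed: 80; those not divisible by 10: 80 − 8 = 72; dropped labels = 2 × 72 = 144.
Actual frame index = 144772 − 144 = 144628.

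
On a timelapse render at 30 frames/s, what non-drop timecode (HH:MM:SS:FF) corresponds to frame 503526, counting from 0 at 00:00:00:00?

503526 ÷ 30 = 16784 full seconds, remainder 6 frames.
16784 s = 4 h 39 min 44 s.
Timecode: 04:39:44:06.

04:39:44:06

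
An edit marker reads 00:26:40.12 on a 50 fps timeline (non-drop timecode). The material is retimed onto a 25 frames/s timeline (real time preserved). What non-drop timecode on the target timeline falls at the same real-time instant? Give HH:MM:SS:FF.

00:26:40:06

Source frame index: (0×3600 + 26×60 + 40) × 50 + 12 = 80012.
Real time: 80012 / (50) = 40006/25 s.
Target frame: (40006/25) × (25) = 40006.
At 25 labels/s: frame 40006 → 00:26:40:06.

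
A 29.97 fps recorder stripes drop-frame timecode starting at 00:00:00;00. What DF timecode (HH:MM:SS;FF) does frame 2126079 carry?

Each 10-minute DF block holds 10 × 60 × 30 − 9 × 2 = 17982 frames. 2126079 ÷ 17982 → 118 full blocks, remainder 4203.
Within the partial block the first minute is 1800 frames and each further minute 1798, so 2 further minute boundaries passed. Total skipped labels = 18 × 118 + 2 × 2 = 2128.
Non-drop label index = 2126079 + 2128 = 2128207; at 30 labels/s that is 19:42:20:07, i.e. DF 19:42:20;07.

19:42:20;07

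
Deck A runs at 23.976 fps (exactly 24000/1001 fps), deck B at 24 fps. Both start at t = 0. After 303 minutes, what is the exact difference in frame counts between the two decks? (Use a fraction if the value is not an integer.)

436320/1001 frames

303 min = 18180 s.
A emits 24000/1001 × 18180 = 436320000/1001 frames; B emits 24 × 18180 = 436320.
Difference = 436320/1001 frames (≈ 435.8841); B is ahead of A.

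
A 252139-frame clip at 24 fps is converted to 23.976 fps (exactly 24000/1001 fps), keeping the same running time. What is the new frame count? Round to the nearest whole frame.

Frames at target rate = 252139 × (24000/1001) / (24) = 252139000/1001 ≈ 251887.113.
Nearest whole frame: 251887.

251887 frames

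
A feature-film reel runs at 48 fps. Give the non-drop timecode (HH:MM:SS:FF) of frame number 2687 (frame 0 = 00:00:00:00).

2687 ÷ 48 = 55 full seconds, remainder 47 frames.
55 s = 0 h 0 min 55 s.
Timecode: 00:00:55:47.

00:00:55:47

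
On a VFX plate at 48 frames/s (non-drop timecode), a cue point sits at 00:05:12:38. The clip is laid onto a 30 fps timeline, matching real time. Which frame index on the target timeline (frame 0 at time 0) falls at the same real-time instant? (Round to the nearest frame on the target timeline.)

Source frame index: (0×3600 + 5×60 + 12) × 48 + 38 = 15014.
Real time: 15014 / (48) = 7507/24 s.
Target frame: (7507/24) × (30) = 37535/4 ≈ 9383.750 → 9384.

frame 9384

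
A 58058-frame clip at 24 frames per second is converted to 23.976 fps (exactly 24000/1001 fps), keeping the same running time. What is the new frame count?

Target frames = source frames × (target rate / source rate) = 58058 × (24000/1001)/(24) = 58058 × 1000/1001 = 58000.

58000 frames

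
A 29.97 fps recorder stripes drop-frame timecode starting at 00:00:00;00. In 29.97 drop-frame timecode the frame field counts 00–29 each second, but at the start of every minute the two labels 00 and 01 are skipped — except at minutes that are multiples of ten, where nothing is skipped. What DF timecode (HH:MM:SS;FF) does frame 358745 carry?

Each 10-minute DF block holds 10 × 60 × 30 − 9 × 2 = 17982 frames. 358745 ÷ 17982 → 19 full blocks, remainder 17087.
Within the partial block the first minute is 1800 frames and each further minute 1798, so 9 further minute boundaries passed. Total skipped labels = 18 × 19 + 2 × 9 = 360.
Non-drop label index = 358745 + 360 = 359105; at 30 labels/s that is 03:19:30:05, i.e. DF 03:19:30;05.

03:19:30;05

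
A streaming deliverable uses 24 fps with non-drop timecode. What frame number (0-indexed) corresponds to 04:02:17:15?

348903

Total seconds to the label: (4 × 3600 + 2 × 60 + 17) = 14537.
Frame index = 14537 × 24 + 15 = 348903.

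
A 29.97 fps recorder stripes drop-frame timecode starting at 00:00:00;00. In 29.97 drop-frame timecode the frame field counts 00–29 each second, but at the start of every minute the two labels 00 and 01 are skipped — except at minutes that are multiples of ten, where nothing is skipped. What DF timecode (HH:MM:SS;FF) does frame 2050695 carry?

19:00:24;27

Ten DF minutes hold 17982 frames, so frame 2050695 lies in block 114 (frames 2049948–2067929) with 747 frames into that block.
The block's first minute is 1800 frames and the rest 1798 each; 747 frames reaches minute 0, so 114 × 18 + 0 × 2 = 2052 labels have been skipped so far.
Adding those back, label number 2050695 + 2052 = 2052747 at 30 labels/s is 68424 s + 27 f = 19 h 0 min 24 s frame 27, i.e. 19:00:24;27.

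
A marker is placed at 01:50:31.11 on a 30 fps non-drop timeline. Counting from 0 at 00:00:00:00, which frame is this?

198941

Total seconds to the label: (1 × 3600 + 50 × 60 + 31) = 6631.
Frame index = 6631 × 30 + 11 = 198941.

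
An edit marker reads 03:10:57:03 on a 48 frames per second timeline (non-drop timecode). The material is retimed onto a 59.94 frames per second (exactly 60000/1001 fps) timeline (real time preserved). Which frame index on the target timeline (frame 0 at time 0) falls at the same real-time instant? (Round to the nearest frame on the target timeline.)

frame 686737

Source frame index: (3×3600 + 10×60 + 57) × 48 + 3 = 549939.
Real time: 549939 / (48) = 183313/16 s.
Target frame: (183313/16) × (60000/1001) = 52878750/77 ≈ 686737.013 → 686737.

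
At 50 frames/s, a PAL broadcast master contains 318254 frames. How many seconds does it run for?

Running time = 318254 / (50) = 6365.08 s.

6365.08 seconds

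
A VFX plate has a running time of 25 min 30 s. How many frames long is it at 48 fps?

73440 frames

25 min 30 s = 1530 s.
Frames = 1530 × 48 = 73440.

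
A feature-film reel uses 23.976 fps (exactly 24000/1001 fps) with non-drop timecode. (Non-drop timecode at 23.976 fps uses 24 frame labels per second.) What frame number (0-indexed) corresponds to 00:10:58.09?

frame 15801

Total seconds to the label: (0 × 3600 + 10 × 60 + 58) = 658.
Frame index = 658 × 24 + 9 = 15801.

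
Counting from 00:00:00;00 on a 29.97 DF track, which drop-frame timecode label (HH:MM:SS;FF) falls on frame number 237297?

Ten DF minutes hold 17982 frames, so frame 237297 lies in block 13 (frames 233766–251747) with 3531 frames into that block.
The block's first minute is 1800 frames and the rest 1798 each; 3531 frames reaches minute 1, so 13 × 18 + 1 × 2 = 236 labels have been skipped so far.
Adding those back, label number 237297 + 236 = 237533 at 30 labels/s is 7917 s + 23 f = 2 h 11 min 57 s frame 23, i.e. 02:11:57;23.

02:11:57;23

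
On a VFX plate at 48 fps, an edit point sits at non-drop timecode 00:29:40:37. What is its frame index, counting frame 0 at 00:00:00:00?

frame 85477

Total seconds to the label: (0 × 3600 + 29 × 60 + 40) = 1780.
Frame index = 1780 × 48 + 37 = 85477.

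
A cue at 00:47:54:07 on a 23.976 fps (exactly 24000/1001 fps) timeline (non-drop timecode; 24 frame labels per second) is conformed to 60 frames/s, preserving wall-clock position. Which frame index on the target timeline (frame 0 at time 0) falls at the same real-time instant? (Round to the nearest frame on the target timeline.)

frame 172630

Source frame index: (0×3600 + 47×60 + 54) × 24 + 7 = 68983.
Real time: 68983 / (24000/1001) = 69051983/24000 s.
Target frame: (69051983/24000) × (60) = 69051983/400 ≈ 172629.957 → 172630.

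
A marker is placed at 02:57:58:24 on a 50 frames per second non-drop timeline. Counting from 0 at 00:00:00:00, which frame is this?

frame 533924

Total seconds to the label: (2 × 3600 + 57 × 60 + 58) = 10678.
Frame index = 10678 × 50 + 24 = 533924.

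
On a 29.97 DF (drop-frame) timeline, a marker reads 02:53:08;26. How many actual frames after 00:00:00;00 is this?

Complete 10-minute blocks: 17, each 17982 frames → 305694.
Remaining 3 whole minutes in the current block: 1800 + 2 × 1798 = 5396 frames.
Within the current minute: 8 × 30 + 26 − 2 = 264 (labels ;00/;01 skipped at this minute). Total = 305694 + 5396 + 264 = 311354.

311354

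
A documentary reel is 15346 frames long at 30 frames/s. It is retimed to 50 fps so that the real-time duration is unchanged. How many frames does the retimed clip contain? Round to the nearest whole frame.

25577 frames

Frames at target rate = 15346 × (50) / (30) = 76730/3 ≈ 25576.667.
Nearest whole frame: 25577.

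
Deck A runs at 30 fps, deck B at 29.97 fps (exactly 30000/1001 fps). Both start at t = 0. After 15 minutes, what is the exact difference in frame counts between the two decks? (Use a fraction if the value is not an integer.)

15 min = 900 s.
A emits 30 × 900 = 27000 frames; B emits 30000/1001 × 900 = 27000000/1001.
Difference = 27000/1001 frames (≈ 26.9730); B is behind A.

27000/1001 frames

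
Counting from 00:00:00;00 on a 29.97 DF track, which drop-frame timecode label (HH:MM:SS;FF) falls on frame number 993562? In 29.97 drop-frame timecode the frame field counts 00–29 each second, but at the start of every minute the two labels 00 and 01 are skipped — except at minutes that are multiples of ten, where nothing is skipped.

09:12:31;26

Each 10-minute DF block holds 10 × 60 × 30 − 9 × 2 = 17982 frames. 993562 ÷ 17982 → 55 full blocks, remainder 4552.
Within the partial block the first minute is 1800 frames and each further minute 1798, so 2 further minute boundaries passed. Total skipped labels = 18 × 55 + 2 × 2 = 994.
Non-drop label index = 993562 + 994 = 994556; at 30 labels/s that is 09:12:31:26, i.e. DF 09:12:31;26.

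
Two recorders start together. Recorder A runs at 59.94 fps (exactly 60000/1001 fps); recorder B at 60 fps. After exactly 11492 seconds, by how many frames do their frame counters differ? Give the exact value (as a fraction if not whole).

53040/77 frames

A emits 60000/1001 × 11492 = 53040000/77 frames; B emits 60 × 11492 = 689520.
Difference = 53040/77 frames (≈ 688.8312); B is ahead of A.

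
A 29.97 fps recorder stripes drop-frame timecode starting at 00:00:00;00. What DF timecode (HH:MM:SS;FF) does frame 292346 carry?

02:42:34;18

Each 10-minute DF block holds 10 × 60 × 30 − 9 × 2 = 17982 frames. 292346 ÷ 17982 → 16 full blocks, remainder 4634.
Within the partial block the first minute is 1800 frames and each further minute 1798, so 2 further minute boundaries passed. Total skipped labels = 18 × 16 + 2 × 2 = 292.
Non-drop label index = 292346 + 292 = 292638; at 30 labels/s that is 02:42:34:18, i.e. DF 02:42:34;18.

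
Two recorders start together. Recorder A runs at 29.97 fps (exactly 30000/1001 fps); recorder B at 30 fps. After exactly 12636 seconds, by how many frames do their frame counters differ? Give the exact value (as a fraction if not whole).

A emits 30000/1001 × 12636 = 29160000/77 frames; B emits 30 × 12636 = 379080.
Difference = 29160/77 frames (≈ 378.7013); B is ahead of A.

29160/77 frames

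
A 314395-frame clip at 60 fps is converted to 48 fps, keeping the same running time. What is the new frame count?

Target frames = source frames × (target rate / source rate) = 314395 × (48)/(60) = 314395 × 4/5 = 251516.

251516 frames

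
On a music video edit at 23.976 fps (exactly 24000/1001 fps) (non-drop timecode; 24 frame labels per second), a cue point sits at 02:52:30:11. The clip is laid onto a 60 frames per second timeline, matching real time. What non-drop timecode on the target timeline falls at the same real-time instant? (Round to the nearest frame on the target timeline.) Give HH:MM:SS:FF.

Source frame index: (2×3600 + 52×60 + 30) × 24 + 11 = 248411.
Real time: 248411 / (24000/1001) = 248659411/24000 s.
Target frame: (248659411/24000) × (60) = 248659411/400 ≈ 621648.527 → 621649.
At 60 labels/s: frame 621649 → 02:52:40:49.

02:52:40:49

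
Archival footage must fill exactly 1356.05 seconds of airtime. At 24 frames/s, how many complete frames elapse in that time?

32545 frames

Frames = 1356.05 × 24 = 162726/5 ≈ 32545.2000.
Complete frames: 32545.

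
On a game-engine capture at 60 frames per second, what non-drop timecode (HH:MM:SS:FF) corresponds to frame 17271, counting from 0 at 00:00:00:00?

00:04:47:51

17271 ÷ 60 = 287 full seconds, remainder 51 frames.
287 s = 0 h 4 min 47 s.
Timecode: 00:04:47:51.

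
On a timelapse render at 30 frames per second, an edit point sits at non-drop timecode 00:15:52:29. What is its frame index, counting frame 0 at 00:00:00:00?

28589

Total seconds to the label: (0 × 3600 + 15 × 60 + 52) = 952.
Frame index = 952 × 30 + 29 = 28589.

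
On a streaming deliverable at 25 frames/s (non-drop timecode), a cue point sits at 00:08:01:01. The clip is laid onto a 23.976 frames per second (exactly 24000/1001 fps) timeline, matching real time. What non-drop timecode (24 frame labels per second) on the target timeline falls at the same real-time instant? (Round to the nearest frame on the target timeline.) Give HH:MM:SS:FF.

00:08:00:13

Source frame index: (0×3600 + 8×60 + 1) × 25 + 1 = 12026.
Real time: 12026 / (25) = 12026/25 s.
Target frame: (12026/25) × (24000/1001) = 1649280/143 ≈ 11533.427 → 11533.
At 24 labels/s: frame 11533 → 00:08:00:13.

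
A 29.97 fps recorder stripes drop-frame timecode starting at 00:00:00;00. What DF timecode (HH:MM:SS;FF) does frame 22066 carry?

00:12:16;08

Each 10-minute DF block holds 10 × 60 × 30 − 9 × 2 = 17982 frames. 22066 ÷ 17982 → 1 full block, remainder 4084.
Within the partial block the first minute is 1800 frames and each further minute 1798, so 2 further minute boundaries passed. Total skipped labels = 18 × 1 + 2 × 2 = 22.
Non-drop label index = 22066 + 22 = 22088; at 30 labels/s that is 00:12:16:08, i.e. DF 00:12:16;08.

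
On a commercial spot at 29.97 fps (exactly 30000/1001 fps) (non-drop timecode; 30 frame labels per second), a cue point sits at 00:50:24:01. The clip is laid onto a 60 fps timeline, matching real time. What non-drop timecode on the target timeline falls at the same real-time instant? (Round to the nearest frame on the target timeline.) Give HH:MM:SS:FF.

Source frame index: (0×3600 + 50×60 + 24) × 30 + 1 = 90721.
Real time: 90721 / (30000/1001) = 90811721/30000 s.
Target frame: (90811721/30000) × (60) = 90811721/500 ≈ 181623.442 → 181623.
At 60 labels/s: frame 181623 → 00:50:27:03.

00:50:27:03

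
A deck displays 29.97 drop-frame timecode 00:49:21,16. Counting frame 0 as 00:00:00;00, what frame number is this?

88756

As if non-drop at 30 labels/s: (0 × 3600 + 49 × 60 + 21) × 30 + 16 = 88846.
Minute boundaries passed: 49; those not divisible by 10: 49 − 4 = 45; dropped labels = 2 × 45 = 90.
Actual frame index = 88846 − 90 = 88756.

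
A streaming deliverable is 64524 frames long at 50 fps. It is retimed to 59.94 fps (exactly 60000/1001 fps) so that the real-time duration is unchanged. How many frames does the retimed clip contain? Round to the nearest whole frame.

77351 frames

Frames at target rate = 64524 × (60000/1001) / (50) = 77428800/1001 ≈ 77351.449.
Nearest whole frame: 77351.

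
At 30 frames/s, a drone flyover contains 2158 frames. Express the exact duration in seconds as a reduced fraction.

1079/15 seconds

Running time = 2158 ÷ (30) = 2158 × 1/30 = 1079/15 s.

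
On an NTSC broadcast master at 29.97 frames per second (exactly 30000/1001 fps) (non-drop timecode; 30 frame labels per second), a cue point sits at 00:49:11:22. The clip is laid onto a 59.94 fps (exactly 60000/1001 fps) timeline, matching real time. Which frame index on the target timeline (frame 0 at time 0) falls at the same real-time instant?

frame 177104

Source frame index: (0×3600 + 49×60 + 11) × 30 + 22 = 88552.
Real time: 88552 / (30000/1001) = 11080069/3750 s.
Target frame: (11080069/3750) × (60000/1001) = 177104.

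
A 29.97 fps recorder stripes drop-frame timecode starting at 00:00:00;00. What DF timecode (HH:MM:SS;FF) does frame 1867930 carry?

Each 10-minute DF block holds 10 × 60 × 30 − 9 × 2 = 17982 frames. 1867930 ÷ 17982 → 103 full blocks, remainder 15784.
Within the partial block the first minute is 1800 frames and each further minute 1798, so 8 further minute boundaries passed. Total skipped labels = 18 × 103 + 2 × 8 = 1870.
Non-drop label index = 1867930 + 1870 = 1869800; at 30 labels/s that is 17:18:46:20, i.e. DF 17:18:46;20.

17:18:46;20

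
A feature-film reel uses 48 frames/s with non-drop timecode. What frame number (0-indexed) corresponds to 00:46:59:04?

135316

Total seconds to the label: (0 × 3600 + 46 × 60 + 59) = 2819.
Frame index = 2819 × 48 + 4 = 135316.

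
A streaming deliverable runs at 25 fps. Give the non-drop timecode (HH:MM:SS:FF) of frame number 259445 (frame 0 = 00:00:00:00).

02:52:57:20

259445 ÷ 25 = 10377 full seconds, remainder 20 frames.
10377 s = 2 h 52 min 57 s.
Timecode: 02:52:57:20.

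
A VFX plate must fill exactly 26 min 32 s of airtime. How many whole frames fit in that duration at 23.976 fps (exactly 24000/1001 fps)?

38169 frames

26 min 32 s = 1592 s.
Frames = 1592 × 24000/1001 = 38208000/1001 ≈ 38169.8302.
Complete frames: 38169.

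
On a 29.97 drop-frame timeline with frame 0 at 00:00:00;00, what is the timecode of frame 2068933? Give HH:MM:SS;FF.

Ten DF minutes hold 17982 frames, so frame 2068933 lies in block 115 (frames 2067930–2085911) with 1003 frames into that block.
The block's first minute is 1800 frames and the rest 1798 each; 1003 frames reaches minute 0, so 115 × 18 + 0 × 2 = 2070 labels have been skipped so far.
Adding those back, label number 2068933 + 2070 = 2071003 at 30 labels/s is 69033 s + 13 f = 19 h 10 min 33 s frame 13, i.e. 19:10:33;13.

19:10:33;13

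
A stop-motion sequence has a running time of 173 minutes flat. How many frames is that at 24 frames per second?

249120 frames

173 min = 10380 s.
Frames = 10380 × 24 = 249120.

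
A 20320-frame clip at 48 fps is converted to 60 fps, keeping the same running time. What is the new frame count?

25400 frames

Frames at target rate = 20320 × (60) / (48) = 25400.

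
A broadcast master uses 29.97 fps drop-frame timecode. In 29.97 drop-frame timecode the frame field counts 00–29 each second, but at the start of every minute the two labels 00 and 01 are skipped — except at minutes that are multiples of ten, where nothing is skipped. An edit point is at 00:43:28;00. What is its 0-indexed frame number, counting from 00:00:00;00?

Complete 10-minute blocks: 4, each 17982 frames → 71928.
Remaining 3 whole minutes in the current block: 1800 + 2 × 1798 = 5396 frames.
Within the current minute: 28 × 30 + 0 − 2 = 838 (labels ;00/;01 skipped at this minute). Total = 71928 + 5396 + 838 = 78162.

78162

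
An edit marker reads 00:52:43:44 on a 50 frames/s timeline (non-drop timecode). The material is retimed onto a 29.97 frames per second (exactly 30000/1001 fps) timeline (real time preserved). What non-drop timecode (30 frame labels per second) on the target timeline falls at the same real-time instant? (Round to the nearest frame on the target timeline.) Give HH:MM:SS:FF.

00:52:40:22

Source frame index: (0×3600 + 52×60 + 43) × 50 + 44 = 158194.
Real time: 158194 / (50) = 79097/25 s.
Target frame: (79097/25) × (30000/1001) = 94916400/1001 ≈ 94821.578 → 94822.
At 30 labels/s: frame 94822 → 00:52:40:22.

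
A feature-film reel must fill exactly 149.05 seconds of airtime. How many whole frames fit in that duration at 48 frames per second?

Frames = 149.05 × 48 = 35772/5 ≈ 7154.4000.
Complete frames: 7154.

7154 frames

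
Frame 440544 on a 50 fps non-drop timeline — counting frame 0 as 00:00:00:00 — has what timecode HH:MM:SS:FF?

02:26:50:44

440544 ÷ 50 = 8810 full seconds, remainder 44 frames.
8810 s = 2 h 26 min 50 s.
Timecode: 02:26:50:44.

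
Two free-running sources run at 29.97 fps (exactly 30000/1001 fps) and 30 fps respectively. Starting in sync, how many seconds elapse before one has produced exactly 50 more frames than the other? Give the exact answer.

The gap grows by |30 − 30000/1001| = 30/1001 frames per second.
Time for a 50-frame gap: 50 ÷ (30/1001) = 5005/3 s.

5005/3 seconds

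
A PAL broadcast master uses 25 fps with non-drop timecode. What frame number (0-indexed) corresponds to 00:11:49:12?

Total seconds to the label: (0 × 3600 + 11 × 60 + 49) = 709.
Frame index = 709 × 25 + 12 = 17737.

frame 17737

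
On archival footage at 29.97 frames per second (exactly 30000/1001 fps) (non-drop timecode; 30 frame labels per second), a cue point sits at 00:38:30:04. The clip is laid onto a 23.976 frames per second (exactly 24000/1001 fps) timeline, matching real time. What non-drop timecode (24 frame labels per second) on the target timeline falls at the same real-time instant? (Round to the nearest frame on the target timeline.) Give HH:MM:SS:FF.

Source frame index: (0×3600 + 38×60 + 30) × 30 + 4 = 69304.
Real time: 69304 / (30000/1001) = 8671663/3750 s.
Target frame: (8671663/3750) × (24000/1001) = 277216/5 ≈ 55443.200 → 55443.
At 24 labels/s: frame 55443 → 00:38:30:03.

00:38:30:03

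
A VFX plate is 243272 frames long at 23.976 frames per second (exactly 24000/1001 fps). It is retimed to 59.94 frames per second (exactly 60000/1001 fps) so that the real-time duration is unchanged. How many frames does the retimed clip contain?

Frames at target rate = 243272 × (60000/1001) / (24000/1001) = 608180.

608180 frames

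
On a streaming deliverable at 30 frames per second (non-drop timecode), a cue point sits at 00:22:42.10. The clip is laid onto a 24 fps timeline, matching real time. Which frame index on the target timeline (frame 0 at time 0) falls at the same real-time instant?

Source frame index: (0×3600 + 22×60 + 42) × 30 + 10 = 40870.
Real time: 40870 / (30) = 4087/3 s.
Target frame: (4087/3) × (24) = 32696.

frame 32696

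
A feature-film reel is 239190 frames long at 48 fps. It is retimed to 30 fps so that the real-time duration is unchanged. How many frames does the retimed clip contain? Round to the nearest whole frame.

149494 frames

Frames at target rate = 239190 × (30) / (48) = 597975/4 ≈ 149493.750.
Nearest whole frame: 149494.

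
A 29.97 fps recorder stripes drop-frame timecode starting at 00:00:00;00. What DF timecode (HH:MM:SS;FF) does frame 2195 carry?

00:01:13;07

Each 10-minute DF block holds 10 × 60 × 30 − 9 × 2 = 17982 frames. 2195 ÷ 17982 → 0 full blocks, remainder 2195.
Within the partial block the first minute is 1800 frames and each further minute 1798, so 1 further minute boundary passed. Total skipped labels = 18 × 0 + 2 × 1 = 2.
Non-drop label index = 2195 + 2 = 2197; at 30 labels/s that is 00:01:13:07, i.e. DF 00:01:13;07.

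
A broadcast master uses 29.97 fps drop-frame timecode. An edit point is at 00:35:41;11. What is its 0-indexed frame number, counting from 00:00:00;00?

64177

Complete 10-minute blocks: 3, each 17982 frames → 53946.
Remaining 5 whole minutes in the current block: 1800 + 4 × 1798 = 8992 frames.
Within the current minute: 41 × 30 + 11 − 2 = 1239 (labels ;00/;01 skipped at this minute). Total = 53946 + 8992 + 1239 = 64177.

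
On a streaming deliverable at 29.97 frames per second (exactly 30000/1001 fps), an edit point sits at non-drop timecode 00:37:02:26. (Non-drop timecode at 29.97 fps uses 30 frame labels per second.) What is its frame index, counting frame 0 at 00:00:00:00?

Total seconds to the label: (0 × 3600 + 37 × 60 + 2) = 2222.
Frame index = 2222 × 30 + 26 = 66686.

66686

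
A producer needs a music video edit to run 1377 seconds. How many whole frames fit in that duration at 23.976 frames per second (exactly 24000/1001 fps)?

33014 frames

Frames = 1377 × 24000/1001 = 33048000/1001 ≈ 33014.9850.
Complete frames: 33014.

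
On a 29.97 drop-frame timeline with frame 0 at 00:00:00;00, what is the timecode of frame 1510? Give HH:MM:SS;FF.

Each 10-minute DF block holds 10 × 60 × 30 − 9 × 2 = 17982 frames. 1510 ÷ 17982 → 0 full blocks, remainder 1510.
Within the partial block the first minute is 1800 frames and each further minute 1798, so 0 further minute boundaries passed. Total skipped labels = 18 × 0 + 2 × 0 = 0.
Non-drop label index = 1510 + 0 = 1510; at 30 labels/s that is 00:00:50:10, i.e. DF 00:00:50;10.

00:00:50;10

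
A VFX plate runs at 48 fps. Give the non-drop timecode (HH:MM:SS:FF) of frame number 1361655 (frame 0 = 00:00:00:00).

07:52:47:39

1361655 ÷ 48 = 28367 full seconds, remainder 39 frames.
28367 s = 7 h 52 min 47 s.
Timecode: 07:52:47:39.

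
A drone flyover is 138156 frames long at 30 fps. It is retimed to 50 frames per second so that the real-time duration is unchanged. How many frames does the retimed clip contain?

230260 frames

Target frames = source frames × (target rate / source rate) = 138156 × (50)/(30) = 138156 × 5/3 = 230260.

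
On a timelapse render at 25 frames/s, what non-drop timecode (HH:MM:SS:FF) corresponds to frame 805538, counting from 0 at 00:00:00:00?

08:57:01:13

805538 ÷ 25 = 32221 full seconds, remainder 13 frames.
32221 s = 8 h 57 min 1 s.
Timecode: 08:57:01:13.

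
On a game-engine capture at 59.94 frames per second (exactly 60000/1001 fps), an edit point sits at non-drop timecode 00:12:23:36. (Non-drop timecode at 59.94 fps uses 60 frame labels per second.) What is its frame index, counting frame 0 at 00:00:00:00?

frame 44616

Total seconds to the label: (0 × 3600 + 12 × 60 + 23) = 743.
Frame index = 743 × 60 + 36 = 44616.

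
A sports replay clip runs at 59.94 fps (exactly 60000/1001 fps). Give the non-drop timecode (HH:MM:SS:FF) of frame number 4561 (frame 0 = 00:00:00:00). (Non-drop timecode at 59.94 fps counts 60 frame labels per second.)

00:01:16:01

4561 ÷ 60 = 76 full seconds, remainder 1 frame.
76 s = 0 h 1 min 16 s.
Timecode: 00:01:16:01.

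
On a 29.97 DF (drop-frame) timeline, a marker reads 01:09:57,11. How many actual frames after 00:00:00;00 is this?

125795

As if non-drop at 30 labels/s: (1 × 3600 + 9 × 60 + 57) × 30 + 11 = 125921.
Minute boundaries passed: 69; those not divisible by 10: 69 − 6 = 63; dropped labels = 2 × 63 = 126.
Actual frame index = 125921 − 126 = 125795.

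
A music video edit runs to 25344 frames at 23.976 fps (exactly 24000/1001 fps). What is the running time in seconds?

Running time = 25344 / (24000/1001) = 1057.056 s.

1057.056 seconds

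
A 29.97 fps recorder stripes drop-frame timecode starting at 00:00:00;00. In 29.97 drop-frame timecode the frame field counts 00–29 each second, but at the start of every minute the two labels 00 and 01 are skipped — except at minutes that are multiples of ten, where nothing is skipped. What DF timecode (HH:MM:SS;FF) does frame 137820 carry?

01:16:38;18

Ten DF minutes hold 17982 frames, so frame 137820 lies in block 7 (frames 125874–143855) with 11946 frames into that block.
The block's first minute is 1800 frames and the rest 1798 each; 11946 frames reaches minute 6, so 7 × 18 + 6 × 2 = 138 labels have been skipped so far.
Adding those back, label number 137820 + 138 = 137958 at 30 labels/s is 4598 s + 18 f = 1 h 16 min 38 s frame 18, i.e. 01:16:38;18.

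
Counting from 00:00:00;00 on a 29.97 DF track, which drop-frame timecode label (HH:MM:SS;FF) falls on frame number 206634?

Each 10-minute DF block holds 10 × 60 × 30 − 9 × 2 = 17982 frames. 206634 ÷ 17982 → 11 full blocks, remainder 8832.
Within the partial block the first minute is 1800 frames and each further minute 1798, so 4 further minute boundaries passed. Total skipped labels = 18 × 11 + 2 × 4 = 206.
Non-drop label index = 206634 + 206 = 206840; at 30 labels/s that is 01:54:54:20, i.e. DF 01:54:54;20.

01:54:54;20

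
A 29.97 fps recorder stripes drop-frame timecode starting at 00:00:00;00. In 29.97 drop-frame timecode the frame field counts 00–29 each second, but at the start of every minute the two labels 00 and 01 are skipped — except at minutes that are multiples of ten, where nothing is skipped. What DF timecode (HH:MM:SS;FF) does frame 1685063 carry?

Ten DF minutes hold 17982 frames, so frame 1685063 lies in block 93 (frames 1672326–1690307) with 12737 frames into that block.
The block's first minute is 1800 frames and the rest 1798 each; 12737 frames reaches minute 7, so 93 × 18 + 7 × 2 = 1688 labels have been skipped so far.
Adding those back, label number 1685063 + 1688 = 1686751 at 30 labels/s is 56225 s + 1 f = 15 h 37 min 5 s frame 1, i.e. 15:37:05;01.

15:37:05;01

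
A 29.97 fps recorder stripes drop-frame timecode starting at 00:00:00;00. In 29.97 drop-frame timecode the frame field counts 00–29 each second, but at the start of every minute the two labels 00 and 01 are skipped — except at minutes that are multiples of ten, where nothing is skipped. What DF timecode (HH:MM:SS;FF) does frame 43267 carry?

00:24:03;21

Each 10-minute DF block holds 10 × 60 × 30 − 9 × 2 = 17982 frames. 43267 ÷ 17982 → 2 full blocks, remainder 7303.
Within the partial block the first minute is 1800 frames and each further minute 1798, so 4 further minute boundaries passed. Total skipped labels = 18 × 2 + 2 × 4 = 44.
Non-drop label index = 43267 + 44 = 43311; at 30 labels/s that is 00:24:03:21, i.e. DF 00:24:03;21.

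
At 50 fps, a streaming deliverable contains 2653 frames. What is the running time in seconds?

53.06 seconds

Running time = 2653 / (50) = 53.06 s.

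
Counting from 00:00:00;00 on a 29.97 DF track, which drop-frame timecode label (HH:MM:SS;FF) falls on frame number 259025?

02:24:02;25

Each 10-minute DF block holds 10 × 60 × 30 − 9 × 2 = 17982 frames. 259025 ÷ 17982 → 14 full blocks, remainder 7277.
Within the partial block the first minute is 1800 frames and each further minute 1798, so 4 further minute boundaries passed. Total skipped labels = 18 × 14 + 2 × 4 = 260.
Non-drop label index = 259025 + 260 = 259285; at 30 labels/s that is 02:24:02:25, i.e. DF 02:24:02;25.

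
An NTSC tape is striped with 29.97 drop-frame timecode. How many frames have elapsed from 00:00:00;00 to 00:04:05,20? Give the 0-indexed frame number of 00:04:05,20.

7362

Complete 10-minute blocks: 0, each 17982 frames → 0.
Remaining 4 whole minutes in the current block: 1800 + 3 × 1798 = 7194 frames.
Within the current minute: 5 × 30 + 20 − 2 = 168 (labels ;00/;01 skipped at this minute). Total = 0 + 7194 + 168 = 7362.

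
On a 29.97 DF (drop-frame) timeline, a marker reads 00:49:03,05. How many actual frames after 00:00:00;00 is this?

88205

Complete 10-minute blocks: 4, each 17982 frames → 71928.
Remaining 9 whole minutes in the current block: 1800 + 8 × 1798 = 16184 frames.
Within the current minute: 3 × 30 + 5 − 2 = 93 (labels ;00/;01 skipped at this minute). Total = 71928 + 16184 + 93 = 88205.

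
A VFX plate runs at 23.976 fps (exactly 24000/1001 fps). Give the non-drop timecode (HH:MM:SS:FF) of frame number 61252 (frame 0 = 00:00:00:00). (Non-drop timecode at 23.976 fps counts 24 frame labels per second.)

61252 ÷ 24 = 2552 full seconds, remainder 4 frames.
2552 s = 0 h 42 min 32 s.
Timecode: 00:42:32:04.

00:42:32:04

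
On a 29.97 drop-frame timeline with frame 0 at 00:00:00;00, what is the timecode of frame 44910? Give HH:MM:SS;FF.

Ten DF minutes hold 17982 frames, so frame 44910 lies in block 2 (frames 35964–53945) with 8946 frames into that block.
The block's first minute is 1800 frames and the rest 1798 each; 8946 frames reaches minute 4, so 2 × 18 + 4 × 2 = 44 labels have been skipped so far.
Adding those back, label number 44910 + 44 = 44954 at 30 labels/s is 1498 s + 14 f = 0 h 24 min 58 s frame 14, i.e. 00:24:58;14.

00:24:58;14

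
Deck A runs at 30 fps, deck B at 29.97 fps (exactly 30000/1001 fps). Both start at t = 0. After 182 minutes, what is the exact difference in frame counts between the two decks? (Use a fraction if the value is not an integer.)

182 min = 10920 s.
A emits 30 × 10920 = 327600 frames; B emits 30000/1001 × 10920 = 3600000/11.
Difference = 3600/11 frames (≈ 327.2727); B is behind A.

3600/11 frames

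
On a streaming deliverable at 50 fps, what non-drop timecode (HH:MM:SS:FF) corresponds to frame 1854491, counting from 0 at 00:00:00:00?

1854491 ÷ 50 = 37089 full seconds, remainder 41 frames.
37089 s = 10 h 18 min 9 s.
Timecode: 10:18:09:41.

10:18:09:41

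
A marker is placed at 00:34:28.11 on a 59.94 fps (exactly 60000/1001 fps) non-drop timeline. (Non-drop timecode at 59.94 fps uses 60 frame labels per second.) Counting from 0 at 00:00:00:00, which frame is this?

frame 124091

Total seconds to the label: (0 × 3600 + 34 × 60 + 28) = 2068.
Frame index = 2068 × 60 + 11 = 124091.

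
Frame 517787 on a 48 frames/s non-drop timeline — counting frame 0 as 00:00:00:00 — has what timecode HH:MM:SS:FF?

517787 ÷ 48 = 10787 full seconds, remainder 11 frames.
10787 s = 2 h 59 min 47 s.
Timecode: 02:59:47:11.

02:59:47:11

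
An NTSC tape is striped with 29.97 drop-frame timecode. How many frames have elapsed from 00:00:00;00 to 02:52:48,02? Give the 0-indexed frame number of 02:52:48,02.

Complete 10-minute blocks: 17, each 17982 frames → 305694.
Remaining 2 whole minutes in the current block: 1800 + 1 × 1798 = 3598 frames.
Within the current minute: 48 × 30 + 2 − 2 = 1440 (labels ;00/;01 skipped at this minute). Total = 305694 + 3598 + 1440 = 310732.

310732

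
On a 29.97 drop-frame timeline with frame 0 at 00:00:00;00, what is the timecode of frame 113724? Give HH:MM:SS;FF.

01:03:14;18

Ten DF minutes hold 17982 frames, so frame 113724 lies in block 6 (frames 107892–125873) with 5832 frames into that block.
The block's first minute is 1800 frames and the rest 1798 each; 5832 frames reaches minute 3, so 6 × 18 + 3 × 2 = 114 labels have been skipped so far.
Adding those back, label number 113724 + 114 = 113838 at 30 labels/s is 3794 s + 18 f = 1 h 3 min 14 s frame 18, i.e. 01:03:14;18.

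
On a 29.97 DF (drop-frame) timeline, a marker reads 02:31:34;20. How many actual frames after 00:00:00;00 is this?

272568

As if non-drop at 30 labels/s: (2 × 3600 + 31 × 60 + 34) × 30 + 20 = 272840.
Minute boundaries passed: 151; those not divisible by 10: 151 − 15 = 136; dropped labels = 2 × 136 = 272.
Actual frame index = 272840 − 272 = 272568.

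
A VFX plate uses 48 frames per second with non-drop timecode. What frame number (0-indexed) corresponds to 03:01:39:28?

523180

Total seconds to the label: (3 × 3600 + 1 × 60 + 39) = 10899.
Frame index = 10899 × 48 + 28 = 523180.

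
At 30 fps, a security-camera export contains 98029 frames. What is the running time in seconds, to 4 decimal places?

Running time = 98029 × 1/30 = 98029/30 s ≈ 3267.6333 s.

3267.6333 seconds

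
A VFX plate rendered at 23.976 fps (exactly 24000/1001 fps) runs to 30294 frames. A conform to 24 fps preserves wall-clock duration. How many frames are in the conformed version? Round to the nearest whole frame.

Frames at target rate = 30294 × (24) / (24000/1001) = 15162147/500 ≈ 30324.294.
Nearest whole frame: 30324.

30324 frames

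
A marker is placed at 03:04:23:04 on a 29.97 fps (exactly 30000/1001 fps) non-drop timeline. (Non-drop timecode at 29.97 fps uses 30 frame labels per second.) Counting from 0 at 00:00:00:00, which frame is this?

frame 331894

Total seconds to the label: (3 × 3600 + 4 × 60 + 23) = 11063.
Frame index = 11063 × 30 + 4 = 331894.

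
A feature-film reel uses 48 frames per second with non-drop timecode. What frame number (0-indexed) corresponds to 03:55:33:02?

frame 678386

Total seconds to the label: (3 × 3600 + 55 × 60 + 33) = 14133.
Frame index = 14133 × 48 + 2 = 678386.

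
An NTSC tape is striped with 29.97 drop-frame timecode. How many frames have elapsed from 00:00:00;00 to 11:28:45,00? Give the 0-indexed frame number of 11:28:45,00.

1238510

As if non-drop at 30 labels/s: (11 × 3600 + 28 × 60 + 45) × 30 + 0 = 1239750.
Minute boundaries passed: 688; those not divisible by 10: 688 − 68 = 620; dropped labels = 2 × 620 = 1240.
Actual frame index = 1239750 − 1240 = 1238510.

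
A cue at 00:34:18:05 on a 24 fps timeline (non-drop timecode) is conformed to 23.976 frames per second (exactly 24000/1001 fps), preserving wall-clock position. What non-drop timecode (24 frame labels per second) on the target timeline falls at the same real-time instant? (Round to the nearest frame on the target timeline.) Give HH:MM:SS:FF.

Source frame index: (0×3600 + 34×60 + 18) × 24 + 5 = 49397.
Real time: 49397 / (24) = 49397/24 s.
Target frame: (49397/24) × (24000/1001) = 49397000/1001 ≈ 49347.652 → 49348.
At 24 labels/s: frame 49348 → 00:34:16:04.

00:34:16:04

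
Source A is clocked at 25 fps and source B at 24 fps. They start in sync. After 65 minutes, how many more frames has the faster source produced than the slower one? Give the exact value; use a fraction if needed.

65 min = 3900 s.
A emits 25 × 3900 = 97500 frames; B emits 24 × 3900 = 93600.
Difference = 3900 frames; B is behind A.

3900 frames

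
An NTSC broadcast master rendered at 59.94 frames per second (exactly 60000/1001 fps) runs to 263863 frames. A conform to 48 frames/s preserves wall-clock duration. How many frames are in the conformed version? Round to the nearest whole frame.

Frames at target rate = 263863 × (48) / (60000/1001) = 264126863/1250 ≈ 211301.490.
Nearest whole frame: 211301.

211301 frames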